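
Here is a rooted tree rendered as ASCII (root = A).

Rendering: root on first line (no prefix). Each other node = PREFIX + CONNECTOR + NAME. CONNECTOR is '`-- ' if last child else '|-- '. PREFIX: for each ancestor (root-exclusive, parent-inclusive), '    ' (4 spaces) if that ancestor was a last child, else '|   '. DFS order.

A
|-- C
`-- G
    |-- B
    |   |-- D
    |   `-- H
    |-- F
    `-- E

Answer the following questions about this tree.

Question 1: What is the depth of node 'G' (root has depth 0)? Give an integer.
Answer: 1

Derivation:
Path from root to G: A -> G
Depth = number of edges = 1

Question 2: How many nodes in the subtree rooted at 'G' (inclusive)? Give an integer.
Subtree rooted at G contains: B, D, E, F, G, H
Count = 6

Answer: 6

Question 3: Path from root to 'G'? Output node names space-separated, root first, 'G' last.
Answer: A G

Derivation:
Walk down from root: A -> G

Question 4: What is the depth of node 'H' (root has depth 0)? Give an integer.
Path from root to H: A -> G -> B -> H
Depth = number of edges = 3

Answer: 3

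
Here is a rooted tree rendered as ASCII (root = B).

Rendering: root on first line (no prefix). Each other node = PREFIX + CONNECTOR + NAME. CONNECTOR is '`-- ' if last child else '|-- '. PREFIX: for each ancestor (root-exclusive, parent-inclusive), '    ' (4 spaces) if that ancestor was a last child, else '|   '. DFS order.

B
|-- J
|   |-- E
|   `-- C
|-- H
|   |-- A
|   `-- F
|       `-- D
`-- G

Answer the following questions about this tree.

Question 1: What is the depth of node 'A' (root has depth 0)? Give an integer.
Answer: 2

Derivation:
Path from root to A: B -> H -> A
Depth = number of edges = 2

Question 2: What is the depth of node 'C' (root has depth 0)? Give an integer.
Answer: 2

Derivation:
Path from root to C: B -> J -> C
Depth = number of edges = 2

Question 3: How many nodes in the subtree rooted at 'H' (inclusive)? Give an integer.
Answer: 4

Derivation:
Subtree rooted at H contains: A, D, F, H
Count = 4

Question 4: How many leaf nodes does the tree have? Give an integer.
Answer: 5

Derivation:
Leaves (nodes with no children): A, C, D, E, G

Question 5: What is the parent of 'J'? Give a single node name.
Scan adjacency: J appears as child of B

Answer: B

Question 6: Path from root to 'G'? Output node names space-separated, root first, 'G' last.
Answer: B G

Derivation:
Walk down from root: B -> G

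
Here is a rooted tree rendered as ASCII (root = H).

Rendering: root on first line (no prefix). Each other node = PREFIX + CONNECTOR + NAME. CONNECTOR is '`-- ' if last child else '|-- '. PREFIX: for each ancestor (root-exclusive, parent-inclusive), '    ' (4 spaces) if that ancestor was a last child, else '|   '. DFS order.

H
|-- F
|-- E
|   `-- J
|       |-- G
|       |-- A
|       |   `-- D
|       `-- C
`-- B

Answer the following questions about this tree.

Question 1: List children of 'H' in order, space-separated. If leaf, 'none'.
Node H's children (from adjacency): F, E, B

Answer: F E B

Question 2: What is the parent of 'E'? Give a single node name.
Scan adjacency: E appears as child of H

Answer: H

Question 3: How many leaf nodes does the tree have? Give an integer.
Answer: 5

Derivation:
Leaves (nodes with no children): B, C, D, F, G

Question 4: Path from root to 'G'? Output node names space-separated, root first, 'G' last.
Answer: H E J G

Derivation:
Walk down from root: H -> E -> J -> G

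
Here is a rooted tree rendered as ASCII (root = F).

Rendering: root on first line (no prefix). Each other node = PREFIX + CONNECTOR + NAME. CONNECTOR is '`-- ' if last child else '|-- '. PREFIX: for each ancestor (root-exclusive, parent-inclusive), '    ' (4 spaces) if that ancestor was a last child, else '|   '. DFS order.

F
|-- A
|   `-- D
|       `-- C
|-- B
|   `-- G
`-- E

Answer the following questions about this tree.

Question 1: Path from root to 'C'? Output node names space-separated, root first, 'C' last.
Answer: F A D C

Derivation:
Walk down from root: F -> A -> D -> C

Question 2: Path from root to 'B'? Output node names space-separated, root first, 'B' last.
Walk down from root: F -> B

Answer: F B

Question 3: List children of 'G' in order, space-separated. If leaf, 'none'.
Node G's children (from adjacency): (leaf)

Answer: none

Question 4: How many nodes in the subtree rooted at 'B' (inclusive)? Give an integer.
Subtree rooted at B contains: B, G
Count = 2

Answer: 2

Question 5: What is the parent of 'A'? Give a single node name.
Answer: F

Derivation:
Scan adjacency: A appears as child of F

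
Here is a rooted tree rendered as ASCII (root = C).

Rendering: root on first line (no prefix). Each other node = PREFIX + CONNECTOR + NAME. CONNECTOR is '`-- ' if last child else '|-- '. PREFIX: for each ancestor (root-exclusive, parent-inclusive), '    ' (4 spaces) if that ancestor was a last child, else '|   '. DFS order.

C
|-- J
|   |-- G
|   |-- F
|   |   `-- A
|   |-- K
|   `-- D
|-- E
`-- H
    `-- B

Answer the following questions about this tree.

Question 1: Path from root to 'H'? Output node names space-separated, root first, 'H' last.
Walk down from root: C -> H

Answer: C H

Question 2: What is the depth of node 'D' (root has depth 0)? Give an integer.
Path from root to D: C -> J -> D
Depth = number of edges = 2

Answer: 2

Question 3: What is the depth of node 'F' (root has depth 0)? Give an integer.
Answer: 2

Derivation:
Path from root to F: C -> J -> F
Depth = number of edges = 2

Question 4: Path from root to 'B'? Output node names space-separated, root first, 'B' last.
Walk down from root: C -> H -> B

Answer: C H B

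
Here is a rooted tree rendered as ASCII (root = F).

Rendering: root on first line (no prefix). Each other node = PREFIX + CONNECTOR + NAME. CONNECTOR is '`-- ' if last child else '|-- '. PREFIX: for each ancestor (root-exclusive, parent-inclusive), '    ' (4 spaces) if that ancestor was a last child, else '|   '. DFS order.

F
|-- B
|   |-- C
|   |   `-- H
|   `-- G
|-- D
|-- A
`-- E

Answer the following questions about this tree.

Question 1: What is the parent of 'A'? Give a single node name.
Answer: F

Derivation:
Scan adjacency: A appears as child of F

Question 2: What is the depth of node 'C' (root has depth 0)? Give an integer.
Answer: 2

Derivation:
Path from root to C: F -> B -> C
Depth = number of edges = 2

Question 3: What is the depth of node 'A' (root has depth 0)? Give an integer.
Answer: 1

Derivation:
Path from root to A: F -> A
Depth = number of edges = 1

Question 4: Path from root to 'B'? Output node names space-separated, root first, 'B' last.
Answer: F B

Derivation:
Walk down from root: F -> B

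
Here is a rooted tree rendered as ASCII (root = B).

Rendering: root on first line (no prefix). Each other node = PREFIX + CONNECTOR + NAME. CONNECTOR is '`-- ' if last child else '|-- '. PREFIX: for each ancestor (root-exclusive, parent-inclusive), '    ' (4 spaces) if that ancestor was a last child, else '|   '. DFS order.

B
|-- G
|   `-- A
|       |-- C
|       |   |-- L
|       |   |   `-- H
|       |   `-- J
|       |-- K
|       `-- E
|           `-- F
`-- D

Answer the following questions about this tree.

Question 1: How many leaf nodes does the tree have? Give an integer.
Leaves (nodes with no children): D, F, H, J, K

Answer: 5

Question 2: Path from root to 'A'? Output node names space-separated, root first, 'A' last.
Answer: B G A

Derivation:
Walk down from root: B -> G -> A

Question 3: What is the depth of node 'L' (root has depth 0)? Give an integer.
Answer: 4

Derivation:
Path from root to L: B -> G -> A -> C -> L
Depth = number of edges = 4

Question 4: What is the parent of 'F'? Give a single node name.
Scan adjacency: F appears as child of E

Answer: E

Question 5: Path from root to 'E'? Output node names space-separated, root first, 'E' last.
Answer: B G A E

Derivation:
Walk down from root: B -> G -> A -> E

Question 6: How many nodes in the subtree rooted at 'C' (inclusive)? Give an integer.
Subtree rooted at C contains: C, H, J, L
Count = 4

Answer: 4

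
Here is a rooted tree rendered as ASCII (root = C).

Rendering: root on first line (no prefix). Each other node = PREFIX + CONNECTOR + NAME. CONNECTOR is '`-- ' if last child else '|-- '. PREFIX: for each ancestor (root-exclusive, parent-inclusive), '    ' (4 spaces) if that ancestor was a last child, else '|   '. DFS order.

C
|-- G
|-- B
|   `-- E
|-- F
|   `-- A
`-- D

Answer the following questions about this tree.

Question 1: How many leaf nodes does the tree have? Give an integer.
Leaves (nodes with no children): A, D, E, G

Answer: 4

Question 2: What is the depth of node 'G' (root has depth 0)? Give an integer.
Answer: 1

Derivation:
Path from root to G: C -> G
Depth = number of edges = 1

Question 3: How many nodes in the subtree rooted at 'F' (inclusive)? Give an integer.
Subtree rooted at F contains: A, F
Count = 2

Answer: 2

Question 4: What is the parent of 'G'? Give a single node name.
Scan adjacency: G appears as child of C

Answer: C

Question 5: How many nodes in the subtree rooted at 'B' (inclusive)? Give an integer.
Answer: 2

Derivation:
Subtree rooted at B contains: B, E
Count = 2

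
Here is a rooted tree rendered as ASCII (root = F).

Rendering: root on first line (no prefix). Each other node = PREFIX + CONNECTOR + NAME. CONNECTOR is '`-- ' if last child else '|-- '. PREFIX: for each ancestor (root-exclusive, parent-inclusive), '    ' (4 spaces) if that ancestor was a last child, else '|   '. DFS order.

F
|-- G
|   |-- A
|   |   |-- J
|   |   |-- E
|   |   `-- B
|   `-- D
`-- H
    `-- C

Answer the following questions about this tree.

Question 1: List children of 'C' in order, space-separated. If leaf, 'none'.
Node C's children (from adjacency): (leaf)

Answer: none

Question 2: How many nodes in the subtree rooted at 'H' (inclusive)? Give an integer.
Answer: 2

Derivation:
Subtree rooted at H contains: C, H
Count = 2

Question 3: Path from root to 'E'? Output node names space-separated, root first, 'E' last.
Walk down from root: F -> G -> A -> E

Answer: F G A E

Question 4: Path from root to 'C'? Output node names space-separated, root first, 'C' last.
Walk down from root: F -> H -> C

Answer: F H C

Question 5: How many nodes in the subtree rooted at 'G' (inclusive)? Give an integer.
Answer: 6

Derivation:
Subtree rooted at G contains: A, B, D, E, G, J
Count = 6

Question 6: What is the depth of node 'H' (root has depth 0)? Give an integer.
Answer: 1

Derivation:
Path from root to H: F -> H
Depth = number of edges = 1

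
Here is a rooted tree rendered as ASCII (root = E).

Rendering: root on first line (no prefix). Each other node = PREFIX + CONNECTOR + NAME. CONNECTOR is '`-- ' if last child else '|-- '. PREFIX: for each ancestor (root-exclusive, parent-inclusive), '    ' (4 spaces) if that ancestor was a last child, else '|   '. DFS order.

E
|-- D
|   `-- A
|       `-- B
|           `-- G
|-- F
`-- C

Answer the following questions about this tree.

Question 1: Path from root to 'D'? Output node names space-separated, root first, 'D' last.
Walk down from root: E -> D

Answer: E D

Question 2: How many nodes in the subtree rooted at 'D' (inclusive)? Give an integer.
Subtree rooted at D contains: A, B, D, G
Count = 4

Answer: 4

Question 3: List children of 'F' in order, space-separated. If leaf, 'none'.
Node F's children (from adjacency): (leaf)

Answer: none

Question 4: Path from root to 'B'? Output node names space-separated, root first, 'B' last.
Answer: E D A B

Derivation:
Walk down from root: E -> D -> A -> B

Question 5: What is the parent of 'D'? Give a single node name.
Answer: E

Derivation:
Scan adjacency: D appears as child of E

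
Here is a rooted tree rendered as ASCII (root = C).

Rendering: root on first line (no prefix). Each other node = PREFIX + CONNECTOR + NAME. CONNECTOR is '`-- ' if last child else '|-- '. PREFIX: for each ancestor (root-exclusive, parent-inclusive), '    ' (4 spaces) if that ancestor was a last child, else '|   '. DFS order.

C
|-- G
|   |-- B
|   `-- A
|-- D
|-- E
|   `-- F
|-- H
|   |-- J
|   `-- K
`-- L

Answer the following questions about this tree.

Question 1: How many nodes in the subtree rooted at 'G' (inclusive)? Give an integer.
Subtree rooted at G contains: A, B, G
Count = 3

Answer: 3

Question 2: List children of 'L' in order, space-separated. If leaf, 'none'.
Answer: none

Derivation:
Node L's children (from adjacency): (leaf)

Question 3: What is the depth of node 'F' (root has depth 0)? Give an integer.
Answer: 2

Derivation:
Path from root to F: C -> E -> F
Depth = number of edges = 2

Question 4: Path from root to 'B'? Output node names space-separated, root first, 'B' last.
Walk down from root: C -> G -> B

Answer: C G B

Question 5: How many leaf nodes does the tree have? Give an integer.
Answer: 7

Derivation:
Leaves (nodes with no children): A, B, D, F, J, K, L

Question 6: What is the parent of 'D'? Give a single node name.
Scan adjacency: D appears as child of C

Answer: C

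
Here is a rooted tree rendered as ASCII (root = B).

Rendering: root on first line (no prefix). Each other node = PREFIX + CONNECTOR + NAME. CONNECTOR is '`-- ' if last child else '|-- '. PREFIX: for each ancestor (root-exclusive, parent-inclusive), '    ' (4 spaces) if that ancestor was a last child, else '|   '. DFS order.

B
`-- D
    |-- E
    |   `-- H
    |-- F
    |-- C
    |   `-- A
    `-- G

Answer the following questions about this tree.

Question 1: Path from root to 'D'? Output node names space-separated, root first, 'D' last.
Answer: B D

Derivation:
Walk down from root: B -> D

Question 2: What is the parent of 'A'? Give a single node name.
Scan adjacency: A appears as child of C

Answer: C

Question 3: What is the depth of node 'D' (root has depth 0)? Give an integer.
Answer: 1

Derivation:
Path from root to D: B -> D
Depth = number of edges = 1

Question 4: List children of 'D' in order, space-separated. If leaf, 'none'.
Node D's children (from adjacency): E, F, C, G

Answer: E F C G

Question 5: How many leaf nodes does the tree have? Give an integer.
Leaves (nodes with no children): A, F, G, H

Answer: 4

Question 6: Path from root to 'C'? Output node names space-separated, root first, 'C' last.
Answer: B D C

Derivation:
Walk down from root: B -> D -> C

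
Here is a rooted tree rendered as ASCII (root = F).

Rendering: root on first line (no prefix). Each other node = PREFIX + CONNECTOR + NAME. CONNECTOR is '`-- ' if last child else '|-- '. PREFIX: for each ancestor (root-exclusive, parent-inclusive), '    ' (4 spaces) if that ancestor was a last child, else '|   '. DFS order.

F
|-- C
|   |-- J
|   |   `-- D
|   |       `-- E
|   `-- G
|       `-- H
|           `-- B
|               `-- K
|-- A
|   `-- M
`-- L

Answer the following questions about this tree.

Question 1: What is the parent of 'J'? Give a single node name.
Answer: C

Derivation:
Scan adjacency: J appears as child of C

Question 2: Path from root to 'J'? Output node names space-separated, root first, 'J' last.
Walk down from root: F -> C -> J

Answer: F C J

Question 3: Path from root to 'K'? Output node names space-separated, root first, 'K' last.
Answer: F C G H B K

Derivation:
Walk down from root: F -> C -> G -> H -> B -> K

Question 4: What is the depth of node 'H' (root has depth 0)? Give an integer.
Answer: 3

Derivation:
Path from root to H: F -> C -> G -> H
Depth = number of edges = 3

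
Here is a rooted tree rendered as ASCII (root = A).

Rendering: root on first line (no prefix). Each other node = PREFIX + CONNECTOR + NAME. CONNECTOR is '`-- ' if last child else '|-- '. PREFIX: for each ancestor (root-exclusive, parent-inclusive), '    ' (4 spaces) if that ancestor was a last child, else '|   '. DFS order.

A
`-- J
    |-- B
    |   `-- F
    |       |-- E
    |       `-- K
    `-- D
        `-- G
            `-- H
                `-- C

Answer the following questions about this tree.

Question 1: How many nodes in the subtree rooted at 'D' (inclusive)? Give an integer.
Answer: 4

Derivation:
Subtree rooted at D contains: C, D, G, H
Count = 4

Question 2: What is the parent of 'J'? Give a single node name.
Scan adjacency: J appears as child of A

Answer: A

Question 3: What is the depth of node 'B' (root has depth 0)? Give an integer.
Path from root to B: A -> J -> B
Depth = number of edges = 2

Answer: 2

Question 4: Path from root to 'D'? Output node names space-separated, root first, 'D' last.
Walk down from root: A -> J -> D

Answer: A J D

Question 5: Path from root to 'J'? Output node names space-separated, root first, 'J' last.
Answer: A J

Derivation:
Walk down from root: A -> J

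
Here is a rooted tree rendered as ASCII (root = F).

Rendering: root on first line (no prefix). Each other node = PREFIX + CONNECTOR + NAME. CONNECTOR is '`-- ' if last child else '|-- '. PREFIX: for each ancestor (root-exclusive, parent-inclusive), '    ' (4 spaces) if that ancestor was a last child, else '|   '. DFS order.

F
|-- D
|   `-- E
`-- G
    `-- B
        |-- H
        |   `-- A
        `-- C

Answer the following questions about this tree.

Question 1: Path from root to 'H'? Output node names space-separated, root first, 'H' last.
Walk down from root: F -> G -> B -> H

Answer: F G B H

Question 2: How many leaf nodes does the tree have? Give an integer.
Leaves (nodes with no children): A, C, E

Answer: 3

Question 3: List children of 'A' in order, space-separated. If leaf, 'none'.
Answer: none

Derivation:
Node A's children (from adjacency): (leaf)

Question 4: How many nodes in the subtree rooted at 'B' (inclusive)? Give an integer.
Subtree rooted at B contains: A, B, C, H
Count = 4

Answer: 4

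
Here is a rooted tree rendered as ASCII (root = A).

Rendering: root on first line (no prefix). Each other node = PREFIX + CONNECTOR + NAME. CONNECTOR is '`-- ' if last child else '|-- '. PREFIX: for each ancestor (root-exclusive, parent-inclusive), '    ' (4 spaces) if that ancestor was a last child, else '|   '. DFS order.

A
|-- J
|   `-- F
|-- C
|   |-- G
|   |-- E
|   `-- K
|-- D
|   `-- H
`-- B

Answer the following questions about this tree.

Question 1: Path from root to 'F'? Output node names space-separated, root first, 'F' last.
Walk down from root: A -> J -> F

Answer: A J F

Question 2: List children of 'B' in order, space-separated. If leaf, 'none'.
Node B's children (from adjacency): (leaf)

Answer: none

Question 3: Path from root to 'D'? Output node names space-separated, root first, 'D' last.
Answer: A D

Derivation:
Walk down from root: A -> D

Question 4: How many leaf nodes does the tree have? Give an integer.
Answer: 6

Derivation:
Leaves (nodes with no children): B, E, F, G, H, K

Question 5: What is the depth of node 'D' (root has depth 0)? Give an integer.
Answer: 1

Derivation:
Path from root to D: A -> D
Depth = number of edges = 1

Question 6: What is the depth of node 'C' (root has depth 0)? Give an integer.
Answer: 1

Derivation:
Path from root to C: A -> C
Depth = number of edges = 1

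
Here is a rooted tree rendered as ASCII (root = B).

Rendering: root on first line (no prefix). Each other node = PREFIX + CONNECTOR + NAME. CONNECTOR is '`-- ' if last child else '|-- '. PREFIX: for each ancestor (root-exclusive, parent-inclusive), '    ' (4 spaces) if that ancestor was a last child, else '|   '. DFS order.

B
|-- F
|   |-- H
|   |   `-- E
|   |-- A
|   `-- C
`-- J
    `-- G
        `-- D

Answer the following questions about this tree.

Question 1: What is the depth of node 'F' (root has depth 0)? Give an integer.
Answer: 1

Derivation:
Path from root to F: B -> F
Depth = number of edges = 1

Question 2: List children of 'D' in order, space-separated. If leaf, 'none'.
Node D's children (from adjacency): (leaf)

Answer: none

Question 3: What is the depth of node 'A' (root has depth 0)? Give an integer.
Path from root to A: B -> F -> A
Depth = number of edges = 2

Answer: 2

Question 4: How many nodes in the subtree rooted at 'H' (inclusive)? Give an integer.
Answer: 2

Derivation:
Subtree rooted at H contains: E, H
Count = 2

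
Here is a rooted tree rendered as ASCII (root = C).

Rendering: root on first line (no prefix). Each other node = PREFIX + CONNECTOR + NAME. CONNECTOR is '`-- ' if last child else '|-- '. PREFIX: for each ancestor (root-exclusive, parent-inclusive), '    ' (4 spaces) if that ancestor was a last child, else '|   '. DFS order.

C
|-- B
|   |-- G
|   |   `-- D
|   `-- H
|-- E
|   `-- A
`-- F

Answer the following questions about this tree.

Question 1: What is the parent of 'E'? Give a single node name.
Answer: C

Derivation:
Scan adjacency: E appears as child of C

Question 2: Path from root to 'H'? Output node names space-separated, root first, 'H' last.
Walk down from root: C -> B -> H

Answer: C B H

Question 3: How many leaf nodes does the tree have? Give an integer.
Leaves (nodes with no children): A, D, F, H

Answer: 4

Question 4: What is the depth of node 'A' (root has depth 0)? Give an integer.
Answer: 2

Derivation:
Path from root to A: C -> E -> A
Depth = number of edges = 2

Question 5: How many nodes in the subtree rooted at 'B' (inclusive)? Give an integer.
Answer: 4

Derivation:
Subtree rooted at B contains: B, D, G, H
Count = 4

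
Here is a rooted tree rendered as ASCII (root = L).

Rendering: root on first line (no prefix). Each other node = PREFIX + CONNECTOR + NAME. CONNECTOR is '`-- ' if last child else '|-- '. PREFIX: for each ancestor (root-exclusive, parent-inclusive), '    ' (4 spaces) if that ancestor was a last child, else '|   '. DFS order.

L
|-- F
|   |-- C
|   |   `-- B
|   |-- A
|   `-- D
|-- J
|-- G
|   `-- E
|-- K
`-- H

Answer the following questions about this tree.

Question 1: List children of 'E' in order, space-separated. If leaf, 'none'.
Node E's children (from adjacency): (leaf)

Answer: none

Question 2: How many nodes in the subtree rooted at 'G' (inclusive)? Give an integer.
Subtree rooted at G contains: E, G
Count = 2

Answer: 2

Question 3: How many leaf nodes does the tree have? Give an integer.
Answer: 7

Derivation:
Leaves (nodes with no children): A, B, D, E, H, J, K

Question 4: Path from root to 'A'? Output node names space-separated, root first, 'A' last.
Answer: L F A

Derivation:
Walk down from root: L -> F -> A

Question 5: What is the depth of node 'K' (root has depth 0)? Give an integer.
Answer: 1

Derivation:
Path from root to K: L -> K
Depth = number of edges = 1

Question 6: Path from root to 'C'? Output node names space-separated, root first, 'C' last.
Walk down from root: L -> F -> C

Answer: L F C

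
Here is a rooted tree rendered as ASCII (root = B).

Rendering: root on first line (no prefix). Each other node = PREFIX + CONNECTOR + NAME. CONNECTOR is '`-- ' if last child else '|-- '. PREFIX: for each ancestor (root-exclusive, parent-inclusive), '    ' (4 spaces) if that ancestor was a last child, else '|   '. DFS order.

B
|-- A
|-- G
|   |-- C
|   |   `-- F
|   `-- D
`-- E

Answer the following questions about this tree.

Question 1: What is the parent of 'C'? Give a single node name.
Scan adjacency: C appears as child of G

Answer: G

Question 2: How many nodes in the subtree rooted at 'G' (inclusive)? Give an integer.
Answer: 4

Derivation:
Subtree rooted at G contains: C, D, F, G
Count = 4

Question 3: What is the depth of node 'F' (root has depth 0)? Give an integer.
Answer: 3

Derivation:
Path from root to F: B -> G -> C -> F
Depth = number of edges = 3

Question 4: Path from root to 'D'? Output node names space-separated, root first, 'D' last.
Walk down from root: B -> G -> D

Answer: B G D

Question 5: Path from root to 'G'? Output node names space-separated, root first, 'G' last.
Answer: B G

Derivation:
Walk down from root: B -> G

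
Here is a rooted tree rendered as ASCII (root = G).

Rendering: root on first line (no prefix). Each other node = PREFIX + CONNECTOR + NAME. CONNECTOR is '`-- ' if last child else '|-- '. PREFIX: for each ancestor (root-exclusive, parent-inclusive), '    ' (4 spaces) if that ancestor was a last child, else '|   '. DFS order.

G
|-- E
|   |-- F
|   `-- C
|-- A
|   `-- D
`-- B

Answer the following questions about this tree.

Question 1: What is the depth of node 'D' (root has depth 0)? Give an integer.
Path from root to D: G -> A -> D
Depth = number of edges = 2

Answer: 2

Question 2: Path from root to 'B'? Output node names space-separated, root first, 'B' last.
Answer: G B

Derivation:
Walk down from root: G -> B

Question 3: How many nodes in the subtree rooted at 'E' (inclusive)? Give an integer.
Answer: 3

Derivation:
Subtree rooted at E contains: C, E, F
Count = 3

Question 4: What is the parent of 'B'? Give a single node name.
Answer: G

Derivation:
Scan adjacency: B appears as child of G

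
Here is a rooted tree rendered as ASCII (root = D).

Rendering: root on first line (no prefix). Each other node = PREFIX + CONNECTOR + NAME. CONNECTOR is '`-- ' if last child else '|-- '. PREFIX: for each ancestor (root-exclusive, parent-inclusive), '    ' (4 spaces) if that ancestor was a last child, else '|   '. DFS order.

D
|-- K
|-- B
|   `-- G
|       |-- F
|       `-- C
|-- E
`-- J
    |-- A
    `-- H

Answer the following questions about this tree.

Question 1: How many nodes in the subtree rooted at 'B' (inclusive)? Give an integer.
Answer: 4

Derivation:
Subtree rooted at B contains: B, C, F, G
Count = 4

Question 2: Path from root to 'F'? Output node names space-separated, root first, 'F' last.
Answer: D B G F

Derivation:
Walk down from root: D -> B -> G -> F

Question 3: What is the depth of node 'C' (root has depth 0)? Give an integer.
Path from root to C: D -> B -> G -> C
Depth = number of edges = 3

Answer: 3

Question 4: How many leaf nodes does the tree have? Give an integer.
Leaves (nodes with no children): A, C, E, F, H, K

Answer: 6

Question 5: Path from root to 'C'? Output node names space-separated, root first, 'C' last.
Answer: D B G C

Derivation:
Walk down from root: D -> B -> G -> C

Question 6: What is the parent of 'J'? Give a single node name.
Scan adjacency: J appears as child of D

Answer: D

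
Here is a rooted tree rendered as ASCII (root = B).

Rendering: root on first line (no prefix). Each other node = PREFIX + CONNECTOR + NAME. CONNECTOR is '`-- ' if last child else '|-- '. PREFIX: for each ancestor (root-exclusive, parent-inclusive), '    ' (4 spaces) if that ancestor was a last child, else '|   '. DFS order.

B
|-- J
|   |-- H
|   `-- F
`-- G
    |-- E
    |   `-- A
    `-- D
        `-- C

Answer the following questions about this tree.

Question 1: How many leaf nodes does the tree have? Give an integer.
Leaves (nodes with no children): A, C, F, H

Answer: 4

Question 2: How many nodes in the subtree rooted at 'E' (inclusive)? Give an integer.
Subtree rooted at E contains: A, E
Count = 2

Answer: 2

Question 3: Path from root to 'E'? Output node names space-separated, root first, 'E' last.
Walk down from root: B -> G -> E

Answer: B G E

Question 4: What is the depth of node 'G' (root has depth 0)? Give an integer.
Answer: 1

Derivation:
Path from root to G: B -> G
Depth = number of edges = 1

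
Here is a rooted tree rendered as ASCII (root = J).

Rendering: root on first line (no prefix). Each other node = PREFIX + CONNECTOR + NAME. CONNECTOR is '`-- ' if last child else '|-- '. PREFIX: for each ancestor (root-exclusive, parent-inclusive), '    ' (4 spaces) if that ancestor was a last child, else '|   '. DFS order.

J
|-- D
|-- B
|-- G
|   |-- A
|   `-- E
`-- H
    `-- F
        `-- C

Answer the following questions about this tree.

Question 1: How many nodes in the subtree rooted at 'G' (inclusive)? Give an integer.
Answer: 3

Derivation:
Subtree rooted at G contains: A, E, G
Count = 3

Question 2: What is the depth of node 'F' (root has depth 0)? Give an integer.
Path from root to F: J -> H -> F
Depth = number of edges = 2

Answer: 2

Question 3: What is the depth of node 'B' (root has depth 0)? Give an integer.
Path from root to B: J -> B
Depth = number of edges = 1

Answer: 1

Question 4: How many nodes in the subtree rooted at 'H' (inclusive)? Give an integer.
Subtree rooted at H contains: C, F, H
Count = 3

Answer: 3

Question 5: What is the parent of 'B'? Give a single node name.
Scan adjacency: B appears as child of J

Answer: J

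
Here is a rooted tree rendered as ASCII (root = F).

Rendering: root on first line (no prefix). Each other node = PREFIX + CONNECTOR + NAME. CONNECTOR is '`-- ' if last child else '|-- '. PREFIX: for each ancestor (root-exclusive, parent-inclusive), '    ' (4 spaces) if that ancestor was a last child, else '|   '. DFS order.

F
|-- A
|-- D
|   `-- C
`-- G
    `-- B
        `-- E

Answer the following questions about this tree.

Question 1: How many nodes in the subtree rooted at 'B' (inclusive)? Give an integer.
Subtree rooted at B contains: B, E
Count = 2

Answer: 2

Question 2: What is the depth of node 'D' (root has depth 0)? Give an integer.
Path from root to D: F -> D
Depth = number of edges = 1

Answer: 1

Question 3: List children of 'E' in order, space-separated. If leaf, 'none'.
Node E's children (from adjacency): (leaf)

Answer: none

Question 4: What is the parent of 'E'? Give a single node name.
Scan adjacency: E appears as child of B

Answer: B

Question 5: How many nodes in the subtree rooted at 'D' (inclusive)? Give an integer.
Answer: 2

Derivation:
Subtree rooted at D contains: C, D
Count = 2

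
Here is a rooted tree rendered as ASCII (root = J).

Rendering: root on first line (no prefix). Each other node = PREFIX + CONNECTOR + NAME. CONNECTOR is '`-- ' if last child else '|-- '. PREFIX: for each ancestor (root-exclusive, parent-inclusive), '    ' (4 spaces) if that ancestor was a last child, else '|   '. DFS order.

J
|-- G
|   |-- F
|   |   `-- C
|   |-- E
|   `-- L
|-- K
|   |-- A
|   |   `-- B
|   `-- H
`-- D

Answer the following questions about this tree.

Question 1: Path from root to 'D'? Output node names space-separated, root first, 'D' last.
Answer: J D

Derivation:
Walk down from root: J -> D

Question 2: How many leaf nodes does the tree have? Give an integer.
Leaves (nodes with no children): B, C, D, E, H, L

Answer: 6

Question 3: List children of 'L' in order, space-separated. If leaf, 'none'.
Answer: none

Derivation:
Node L's children (from adjacency): (leaf)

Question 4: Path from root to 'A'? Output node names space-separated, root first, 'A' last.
Walk down from root: J -> K -> A

Answer: J K A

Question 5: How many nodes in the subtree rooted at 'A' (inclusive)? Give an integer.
Answer: 2

Derivation:
Subtree rooted at A contains: A, B
Count = 2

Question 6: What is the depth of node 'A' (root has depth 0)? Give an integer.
Path from root to A: J -> K -> A
Depth = number of edges = 2

Answer: 2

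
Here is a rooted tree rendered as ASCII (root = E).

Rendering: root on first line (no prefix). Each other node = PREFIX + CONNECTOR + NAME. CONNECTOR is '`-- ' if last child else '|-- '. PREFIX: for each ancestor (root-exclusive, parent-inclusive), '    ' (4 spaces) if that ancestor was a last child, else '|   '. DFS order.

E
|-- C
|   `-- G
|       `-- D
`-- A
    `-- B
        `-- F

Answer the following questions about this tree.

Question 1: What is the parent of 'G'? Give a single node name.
Scan adjacency: G appears as child of C

Answer: C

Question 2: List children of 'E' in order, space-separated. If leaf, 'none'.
Node E's children (from adjacency): C, A

Answer: C A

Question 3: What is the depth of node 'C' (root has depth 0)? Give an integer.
Answer: 1

Derivation:
Path from root to C: E -> C
Depth = number of edges = 1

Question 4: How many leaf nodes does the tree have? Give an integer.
Leaves (nodes with no children): D, F

Answer: 2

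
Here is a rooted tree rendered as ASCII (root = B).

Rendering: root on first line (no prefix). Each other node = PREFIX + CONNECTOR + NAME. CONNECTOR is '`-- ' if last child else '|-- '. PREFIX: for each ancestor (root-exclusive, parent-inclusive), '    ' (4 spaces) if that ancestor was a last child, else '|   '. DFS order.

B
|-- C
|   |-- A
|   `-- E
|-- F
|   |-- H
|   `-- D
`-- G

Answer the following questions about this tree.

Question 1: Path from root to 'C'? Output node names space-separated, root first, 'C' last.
Answer: B C

Derivation:
Walk down from root: B -> C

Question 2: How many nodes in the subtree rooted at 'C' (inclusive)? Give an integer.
Answer: 3

Derivation:
Subtree rooted at C contains: A, C, E
Count = 3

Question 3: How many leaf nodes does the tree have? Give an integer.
Leaves (nodes with no children): A, D, E, G, H

Answer: 5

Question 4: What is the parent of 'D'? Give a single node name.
Answer: F

Derivation:
Scan adjacency: D appears as child of F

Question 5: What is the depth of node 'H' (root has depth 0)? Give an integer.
Answer: 2

Derivation:
Path from root to H: B -> F -> H
Depth = number of edges = 2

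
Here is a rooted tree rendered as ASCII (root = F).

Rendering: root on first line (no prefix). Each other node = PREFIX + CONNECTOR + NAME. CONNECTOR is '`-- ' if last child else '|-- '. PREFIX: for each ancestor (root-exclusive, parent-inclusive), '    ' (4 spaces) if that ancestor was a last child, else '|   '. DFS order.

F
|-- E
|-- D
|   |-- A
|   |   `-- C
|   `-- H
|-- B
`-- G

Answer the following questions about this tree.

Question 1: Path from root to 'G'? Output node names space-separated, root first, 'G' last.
Answer: F G

Derivation:
Walk down from root: F -> G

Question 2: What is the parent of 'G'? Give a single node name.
Answer: F

Derivation:
Scan adjacency: G appears as child of F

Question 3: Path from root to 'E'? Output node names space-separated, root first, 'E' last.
Walk down from root: F -> E

Answer: F E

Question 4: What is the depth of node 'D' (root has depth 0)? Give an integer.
Path from root to D: F -> D
Depth = number of edges = 1

Answer: 1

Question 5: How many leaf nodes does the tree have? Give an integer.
Answer: 5

Derivation:
Leaves (nodes with no children): B, C, E, G, H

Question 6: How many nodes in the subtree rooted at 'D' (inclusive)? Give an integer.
Subtree rooted at D contains: A, C, D, H
Count = 4

Answer: 4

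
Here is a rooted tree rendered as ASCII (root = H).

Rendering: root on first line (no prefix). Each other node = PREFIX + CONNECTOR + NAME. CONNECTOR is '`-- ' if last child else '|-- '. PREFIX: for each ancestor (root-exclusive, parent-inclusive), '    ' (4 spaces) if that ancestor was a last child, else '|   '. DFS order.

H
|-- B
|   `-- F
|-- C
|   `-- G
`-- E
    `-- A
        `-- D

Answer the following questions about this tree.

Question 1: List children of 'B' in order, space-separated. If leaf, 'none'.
Node B's children (from adjacency): F

Answer: F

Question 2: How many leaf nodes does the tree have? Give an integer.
Leaves (nodes with no children): D, F, G

Answer: 3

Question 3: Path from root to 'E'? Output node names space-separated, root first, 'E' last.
Answer: H E

Derivation:
Walk down from root: H -> E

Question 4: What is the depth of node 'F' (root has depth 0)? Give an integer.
Answer: 2

Derivation:
Path from root to F: H -> B -> F
Depth = number of edges = 2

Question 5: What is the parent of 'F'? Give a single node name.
Scan adjacency: F appears as child of B

Answer: B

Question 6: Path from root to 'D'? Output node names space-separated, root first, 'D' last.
Walk down from root: H -> E -> A -> D

Answer: H E A D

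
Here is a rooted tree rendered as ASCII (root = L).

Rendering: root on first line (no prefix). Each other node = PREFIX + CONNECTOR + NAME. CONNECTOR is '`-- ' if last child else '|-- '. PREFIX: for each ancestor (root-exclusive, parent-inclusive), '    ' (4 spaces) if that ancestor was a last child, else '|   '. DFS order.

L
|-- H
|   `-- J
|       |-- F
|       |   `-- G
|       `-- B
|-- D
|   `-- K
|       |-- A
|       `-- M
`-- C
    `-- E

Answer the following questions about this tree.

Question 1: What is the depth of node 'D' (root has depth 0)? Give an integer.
Answer: 1

Derivation:
Path from root to D: L -> D
Depth = number of edges = 1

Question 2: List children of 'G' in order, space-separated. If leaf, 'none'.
Node G's children (from adjacency): (leaf)

Answer: none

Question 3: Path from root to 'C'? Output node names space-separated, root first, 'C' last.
Walk down from root: L -> C

Answer: L C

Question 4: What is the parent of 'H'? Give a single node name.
Answer: L

Derivation:
Scan adjacency: H appears as child of L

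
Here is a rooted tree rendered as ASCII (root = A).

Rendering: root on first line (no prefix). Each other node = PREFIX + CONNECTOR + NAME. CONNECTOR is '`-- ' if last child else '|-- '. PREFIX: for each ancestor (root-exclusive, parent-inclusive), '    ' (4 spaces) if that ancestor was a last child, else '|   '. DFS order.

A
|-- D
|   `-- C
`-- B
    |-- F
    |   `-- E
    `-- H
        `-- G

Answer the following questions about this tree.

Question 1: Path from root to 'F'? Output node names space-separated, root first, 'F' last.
Walk down from root: A -> B -> F

Answer: A B F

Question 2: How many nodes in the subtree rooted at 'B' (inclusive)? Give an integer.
Subtree rooted at B contains: B, E, F, G, H
Count = 5

Answer: 5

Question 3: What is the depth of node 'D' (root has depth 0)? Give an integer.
Path from root to D: A -> D
Depth = number of edges = 1

Answer: 1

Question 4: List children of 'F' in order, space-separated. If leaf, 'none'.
Answer: E

Derivation:
Node F's children (from adjacency): E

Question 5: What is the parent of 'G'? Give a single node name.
Answer: H

Derivation:
Scan adjacency: G appears as child of H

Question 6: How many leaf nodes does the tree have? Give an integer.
Leaves (nodes with no children): C, E, G

Answer: 3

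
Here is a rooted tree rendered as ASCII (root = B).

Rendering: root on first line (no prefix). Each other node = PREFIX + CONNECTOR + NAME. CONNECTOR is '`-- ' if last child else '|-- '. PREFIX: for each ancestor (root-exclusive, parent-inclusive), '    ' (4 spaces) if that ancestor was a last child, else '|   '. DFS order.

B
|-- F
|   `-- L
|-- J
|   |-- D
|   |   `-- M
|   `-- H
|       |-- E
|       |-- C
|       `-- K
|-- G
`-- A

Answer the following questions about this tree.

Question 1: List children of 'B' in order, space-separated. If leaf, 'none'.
Answer: F J G A

Derivation:
Node B's children (from adjacency): F, J, G, A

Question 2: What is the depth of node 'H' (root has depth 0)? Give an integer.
Answer: 2

Derivation:
Path from root to H: B -> J -> H
Depth = number of edges = 2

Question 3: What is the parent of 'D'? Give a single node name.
Scan adjacency: D appears as child of J

Answer: J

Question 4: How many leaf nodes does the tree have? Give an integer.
Answer: 7

Derivation:
Leaves (nodes with no children): A, C, E, G, K, L, M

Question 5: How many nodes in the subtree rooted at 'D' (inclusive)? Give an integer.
Answer: 2

Derivation:
Subtree rooted at D contains: D, M
Count = 2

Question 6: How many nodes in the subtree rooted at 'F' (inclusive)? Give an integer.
Answer: 2

Derivation:
Subtree rooted at F contains: F, L
Count = 2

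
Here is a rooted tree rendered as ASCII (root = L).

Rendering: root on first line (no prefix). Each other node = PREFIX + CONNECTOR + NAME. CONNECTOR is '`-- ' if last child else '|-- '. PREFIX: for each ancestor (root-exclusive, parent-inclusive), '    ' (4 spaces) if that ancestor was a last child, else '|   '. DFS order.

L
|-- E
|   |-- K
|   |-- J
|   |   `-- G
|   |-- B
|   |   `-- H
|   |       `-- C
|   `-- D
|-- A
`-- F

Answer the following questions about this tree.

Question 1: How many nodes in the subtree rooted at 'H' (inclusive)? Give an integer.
Answer: 2

Derivation:
Subtree rooted at H contains: C, H
Count = 2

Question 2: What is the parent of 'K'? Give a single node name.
Answer: E

Derivation:
Scan adjacency: K appears as child of E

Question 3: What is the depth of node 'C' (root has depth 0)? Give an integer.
Answer: 4

Derivation:
Path from root to C: L -> E -> B -> H -> C
Depth = number of edges = 4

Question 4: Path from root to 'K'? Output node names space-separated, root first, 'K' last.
Answer: L E K

Derivation:
Walk down from root: L -> E -> K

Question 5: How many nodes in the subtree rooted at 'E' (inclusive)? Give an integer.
Answer: 8

Derivation:
Subtree rooted at E contains: B, C, D, E, G, H, J, K
Count = 8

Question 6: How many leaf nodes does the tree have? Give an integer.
Answer: 6

Derivation:
Leaves (nodes with no children): A, C, D, F, G, K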